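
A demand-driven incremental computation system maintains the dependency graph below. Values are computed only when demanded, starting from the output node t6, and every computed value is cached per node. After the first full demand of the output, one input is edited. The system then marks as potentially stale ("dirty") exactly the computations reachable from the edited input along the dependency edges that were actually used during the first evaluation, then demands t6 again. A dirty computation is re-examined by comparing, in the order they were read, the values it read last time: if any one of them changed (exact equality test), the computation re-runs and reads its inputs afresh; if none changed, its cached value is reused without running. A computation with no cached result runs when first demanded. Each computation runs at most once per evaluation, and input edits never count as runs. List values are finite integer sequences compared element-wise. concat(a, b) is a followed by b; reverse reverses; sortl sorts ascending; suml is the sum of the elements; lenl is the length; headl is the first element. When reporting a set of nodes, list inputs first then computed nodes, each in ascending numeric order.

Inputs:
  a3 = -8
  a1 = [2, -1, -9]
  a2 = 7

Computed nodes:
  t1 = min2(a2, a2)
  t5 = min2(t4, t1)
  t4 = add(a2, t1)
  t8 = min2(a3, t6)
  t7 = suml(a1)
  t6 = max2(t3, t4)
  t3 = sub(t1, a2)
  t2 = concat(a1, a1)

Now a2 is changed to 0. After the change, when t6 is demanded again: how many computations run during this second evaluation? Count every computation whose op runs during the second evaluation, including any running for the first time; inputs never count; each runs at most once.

Computations that run: t1, t3, t4, t6 — 4 in total.

First evaluation (everything demanded from the output):
  t1 = min2(7, 7) = 7
  t3 = sub(7, 7) = 0
  t4 = add(7, 7) = 14
  t6 = max2(0, 14) = 14

Propagation after the edit:
  t1: runs — a2 7->0; a2 7->0; result 0.
  t3: runs — t1 7->0; a2 7->0; result 0 (same value as before).
  t4: runs — a2 7->0; t1 7->0; result 0.
  t6: runs — t4 14->0; result 0.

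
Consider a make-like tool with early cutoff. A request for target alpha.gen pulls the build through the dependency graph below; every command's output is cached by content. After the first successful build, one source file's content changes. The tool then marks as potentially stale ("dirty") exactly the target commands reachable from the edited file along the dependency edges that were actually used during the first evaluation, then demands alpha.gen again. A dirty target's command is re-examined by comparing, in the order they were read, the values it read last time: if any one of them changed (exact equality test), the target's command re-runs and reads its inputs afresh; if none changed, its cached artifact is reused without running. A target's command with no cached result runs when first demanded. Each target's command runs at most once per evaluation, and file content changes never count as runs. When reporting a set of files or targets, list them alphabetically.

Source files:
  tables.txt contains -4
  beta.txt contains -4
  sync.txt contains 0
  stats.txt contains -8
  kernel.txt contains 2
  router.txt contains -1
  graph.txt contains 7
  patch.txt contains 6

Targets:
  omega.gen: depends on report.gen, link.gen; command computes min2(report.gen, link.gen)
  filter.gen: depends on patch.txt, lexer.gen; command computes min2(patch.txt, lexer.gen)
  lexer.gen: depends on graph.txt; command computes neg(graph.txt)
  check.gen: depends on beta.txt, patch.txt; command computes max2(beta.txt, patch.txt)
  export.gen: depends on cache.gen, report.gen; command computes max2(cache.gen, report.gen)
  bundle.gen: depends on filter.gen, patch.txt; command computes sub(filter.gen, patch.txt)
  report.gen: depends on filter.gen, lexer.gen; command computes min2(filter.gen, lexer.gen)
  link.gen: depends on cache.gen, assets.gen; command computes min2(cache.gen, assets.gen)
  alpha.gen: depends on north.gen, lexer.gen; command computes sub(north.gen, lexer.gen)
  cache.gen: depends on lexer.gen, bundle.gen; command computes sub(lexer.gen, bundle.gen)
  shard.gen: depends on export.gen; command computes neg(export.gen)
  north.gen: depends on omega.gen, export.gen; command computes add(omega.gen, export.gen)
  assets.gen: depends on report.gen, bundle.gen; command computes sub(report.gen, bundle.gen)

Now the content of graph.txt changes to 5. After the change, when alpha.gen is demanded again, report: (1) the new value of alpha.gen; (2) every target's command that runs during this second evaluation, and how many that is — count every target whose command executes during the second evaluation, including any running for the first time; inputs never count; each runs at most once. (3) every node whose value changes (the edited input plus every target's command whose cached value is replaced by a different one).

First demand of the output computes:
  lexer.gen = neg(7) = -7
  filter.gen = min2(6, -7) = -7
  bundle.gen = sub(-7, 6) = -13
  cache.gen = sub(-7, -13) = 6
  report.gen = min2(-7, -7) = -7
  assets.gen = sub(-7, -13) = 6
  export.gen = max2(6, -7) = 6
  link.gen = min2(6, 6) = 6
  omega.gen = min2(-7, 6) = -7
  north.gen = add(-7, 6) = -1
  alpha.gen = sub(-1, -7) = 6

After the edit, cleaning proceeds:
  lexer.gen: a read changed (graph.txt 7->5) — executes, giving -5.
  filter.gen: a read changed (lexer.gen -7->-5) — executes, giving -5.
  bundle.gen: a read changed (filter.gen -7->-5) — executes, giving -11.
  cache.gen: a read changed (lexer.gen -7->-5; bundle.gen -13->-11) — executes, giving 6 — identical to its old value.
  report.gen: a read changed (filter.gen -7->-5; lexer.gen -7->-5) — executes, giving -5.
  assets.gen: a read changed (report.gen -7->-5; bundle.gen -13->-11) — executes, giving 6 — identical to its old value.
  export.gen: a read changed (report.gen -7->-5) — executes, giving 6 — identical to its old value.
  link.gen: dirty, but its reads are unchanged (cache.gen unchanged, assets.gen unchanged); cached 6 stands.
  omega.gen: a read changed (report.gen -7->-5) — executes, giving -5.
  north.gen: a read changed (omega.gen -7->-5) — executes, giving 1.
  alpha.gen: a read changed (north.gen -1->1; lexer.gen -7->-5) — executes, giving 6 — identical to its old value.

Note where the cutoff bites: link.gen is checked, finds nothing changed, and keeps its cache.

Demanding alpha.gen again yields 6.
10 target commands run: alpha.gen, assets.gen, bundle.gen, cache.gen, export.gen, filter.gen, lexer.gen, north.gen, omega.gen, report.gen.
The nodes whose values change: bundle.gen, filter.gen, graph.txt, lexer.gen, north.gen, omega.gen, report.gen.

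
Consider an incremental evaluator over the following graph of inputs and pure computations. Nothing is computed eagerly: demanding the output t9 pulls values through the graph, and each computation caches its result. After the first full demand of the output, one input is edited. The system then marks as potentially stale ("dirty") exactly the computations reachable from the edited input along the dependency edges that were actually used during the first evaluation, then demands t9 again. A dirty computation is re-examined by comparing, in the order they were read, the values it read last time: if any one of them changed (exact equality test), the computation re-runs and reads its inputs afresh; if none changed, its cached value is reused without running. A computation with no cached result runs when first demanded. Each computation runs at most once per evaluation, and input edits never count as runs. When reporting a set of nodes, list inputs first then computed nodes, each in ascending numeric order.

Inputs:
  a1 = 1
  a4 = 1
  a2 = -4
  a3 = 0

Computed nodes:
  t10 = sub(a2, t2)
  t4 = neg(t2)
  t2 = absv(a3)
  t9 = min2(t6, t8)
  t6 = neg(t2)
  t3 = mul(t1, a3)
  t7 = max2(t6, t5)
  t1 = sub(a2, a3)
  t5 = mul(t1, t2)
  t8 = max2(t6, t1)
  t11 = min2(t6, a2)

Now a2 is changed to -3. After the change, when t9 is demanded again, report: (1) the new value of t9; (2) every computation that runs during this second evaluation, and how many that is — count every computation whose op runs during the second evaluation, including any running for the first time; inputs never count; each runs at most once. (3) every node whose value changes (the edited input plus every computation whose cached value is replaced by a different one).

Initial pass — values computed on the first demand:
  t1 = sub(-4, 0) = -4
  t2 = absv(0) = 0
  t6 = neg(0) = 0
  t8 = max2(0, -4) = 0
  t9 = min2(0, 0) = 0

Second demand — change propagation:
  t1: re-runs because a2 -4->-3; new result -3.
  t8: re-runs because t1 -4->-3; new result 0 (unchanged).
  t9: re-examined; everything it read last time is the same (t6 unchanged, t8 unchanged) — cache 0 kept, no run.

The important point: t8 recomputes to an identical value, and the output ends up unchanged.

t9 now evaluates to 0.
Run set: t1, t8 (2 run).
Changed values: a2, t1.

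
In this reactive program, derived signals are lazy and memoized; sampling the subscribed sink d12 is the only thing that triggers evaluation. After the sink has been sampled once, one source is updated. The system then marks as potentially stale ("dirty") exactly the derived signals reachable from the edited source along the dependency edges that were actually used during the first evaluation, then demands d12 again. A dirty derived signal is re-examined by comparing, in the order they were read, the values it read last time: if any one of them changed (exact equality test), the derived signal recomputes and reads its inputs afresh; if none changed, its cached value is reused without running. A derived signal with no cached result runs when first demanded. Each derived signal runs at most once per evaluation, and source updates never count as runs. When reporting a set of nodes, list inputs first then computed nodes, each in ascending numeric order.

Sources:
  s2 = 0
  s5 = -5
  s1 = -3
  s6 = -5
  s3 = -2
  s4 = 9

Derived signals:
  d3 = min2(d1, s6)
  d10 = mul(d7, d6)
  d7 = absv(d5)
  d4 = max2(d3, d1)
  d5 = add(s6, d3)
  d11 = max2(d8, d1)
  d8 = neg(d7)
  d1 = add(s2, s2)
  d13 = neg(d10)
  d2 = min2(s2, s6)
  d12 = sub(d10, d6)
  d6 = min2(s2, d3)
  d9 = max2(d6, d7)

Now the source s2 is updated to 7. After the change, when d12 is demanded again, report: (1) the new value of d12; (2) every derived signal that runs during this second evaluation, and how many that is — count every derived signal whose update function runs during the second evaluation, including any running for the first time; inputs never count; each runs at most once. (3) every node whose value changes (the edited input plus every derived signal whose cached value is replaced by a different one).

Demanding d12 again yields -45.
3 derived signals run: d1, d3, d6.
The nodes whose values change: s2, d1.
Note where the cutoff bites: d5 is checked, finds nothing changed, and keeps its cache.

First demand of the output computes:
  d1 = add(0, 0) = 0
  d3 = min2(0, -5) = -5
  d5 = add(-5, -5) = -10
  d6 = min2(0, -5) = -5
  d7 = absv(-10) = 10
  d10 = mul(10, -5) = -50
  d12 = sub(-50, -5) = -45

After the edit, cleaning proceeds:
  d1: a read changed (s2 0->7; s2 0->7) — executes, giving 14.
  d3: a read changed (d1 0->14) — executes, giving -5 — identical to its old value.
  d5: dirty, but its reads are unchanged (s6 unchanged, d3 unchanged); cached -10 stands.
  d6: a read changed (s2 0->7) — executes, giving -5 — identical to its old value.
  d7: dirty, but its reads are unchanged (d5 unchanged); cached 10 stands.
  d10: dirty, but its reads are unchanged (d7 unchanged, d6 unchanged); cached -50 stands.
  d12: dirty, but its reads are unchanged (d10 unchanged, d6 unchanged); cached -45 stands.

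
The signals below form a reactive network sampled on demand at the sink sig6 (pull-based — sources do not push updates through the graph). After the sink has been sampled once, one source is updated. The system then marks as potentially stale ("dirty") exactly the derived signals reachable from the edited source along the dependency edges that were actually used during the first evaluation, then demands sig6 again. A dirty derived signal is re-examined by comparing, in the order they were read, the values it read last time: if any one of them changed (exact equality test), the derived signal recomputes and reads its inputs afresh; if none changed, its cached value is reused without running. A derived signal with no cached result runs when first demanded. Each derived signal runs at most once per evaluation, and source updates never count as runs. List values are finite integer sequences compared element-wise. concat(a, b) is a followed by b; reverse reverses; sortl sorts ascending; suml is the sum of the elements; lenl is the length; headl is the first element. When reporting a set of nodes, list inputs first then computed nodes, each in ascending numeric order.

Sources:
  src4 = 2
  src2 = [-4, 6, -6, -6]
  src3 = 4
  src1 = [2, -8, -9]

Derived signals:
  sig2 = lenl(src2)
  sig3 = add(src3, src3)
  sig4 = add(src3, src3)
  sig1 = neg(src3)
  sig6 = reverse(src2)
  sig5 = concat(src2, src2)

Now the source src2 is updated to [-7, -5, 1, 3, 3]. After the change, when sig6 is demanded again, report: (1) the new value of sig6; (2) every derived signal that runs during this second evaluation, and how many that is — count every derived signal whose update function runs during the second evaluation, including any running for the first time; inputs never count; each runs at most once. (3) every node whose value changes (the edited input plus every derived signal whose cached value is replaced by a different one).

sig6 now evaluates to [3, 3, 1, -5, -7].
Run set: sig6 (1 run).
Changed values: src2, sig6.

Initial pass — values computed on the first demand:
  sig6 = reverse([-4, 6, -6, -6]) = [-6, -6, 6, -4]

Second demand — change propagation:
  sig6: re-runs because src2 [-4, 6, -6, -6]->[-7, -5, 1, 3, 3]; new result [3, 3, 1, -5, -7].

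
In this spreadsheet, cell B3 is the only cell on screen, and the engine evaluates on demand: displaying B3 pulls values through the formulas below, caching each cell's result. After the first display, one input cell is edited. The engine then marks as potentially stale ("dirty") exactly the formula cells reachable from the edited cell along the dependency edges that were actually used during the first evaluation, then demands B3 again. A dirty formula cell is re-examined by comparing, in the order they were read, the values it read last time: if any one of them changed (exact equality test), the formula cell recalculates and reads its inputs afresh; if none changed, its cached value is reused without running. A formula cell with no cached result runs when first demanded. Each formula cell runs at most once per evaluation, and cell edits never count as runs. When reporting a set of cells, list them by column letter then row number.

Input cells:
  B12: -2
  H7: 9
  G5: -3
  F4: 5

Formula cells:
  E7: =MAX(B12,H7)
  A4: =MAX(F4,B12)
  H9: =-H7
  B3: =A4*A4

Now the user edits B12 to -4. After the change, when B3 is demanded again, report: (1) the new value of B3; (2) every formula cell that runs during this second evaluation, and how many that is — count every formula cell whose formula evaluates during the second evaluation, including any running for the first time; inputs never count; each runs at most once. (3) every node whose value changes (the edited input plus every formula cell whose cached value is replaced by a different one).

Initial pass — values computed on the first demand:
  A4 = MAX(5, -2) = 5
  B3 = 5 * 5 = 25

Second demand — change propagation:
  A4: re-runs because B12 -2->-4; new result 5 (unchanged).
  B3: re-examined; everything it read last time is the same (A4 unchanged, A4 unchanged) — cache 25 kept, no run.

The important point: A4 recomputes to an identical value, and the output ends up unchanged.

B3 now evaluates to 25.
Run set: A4 (1 run).
Changed values: B12.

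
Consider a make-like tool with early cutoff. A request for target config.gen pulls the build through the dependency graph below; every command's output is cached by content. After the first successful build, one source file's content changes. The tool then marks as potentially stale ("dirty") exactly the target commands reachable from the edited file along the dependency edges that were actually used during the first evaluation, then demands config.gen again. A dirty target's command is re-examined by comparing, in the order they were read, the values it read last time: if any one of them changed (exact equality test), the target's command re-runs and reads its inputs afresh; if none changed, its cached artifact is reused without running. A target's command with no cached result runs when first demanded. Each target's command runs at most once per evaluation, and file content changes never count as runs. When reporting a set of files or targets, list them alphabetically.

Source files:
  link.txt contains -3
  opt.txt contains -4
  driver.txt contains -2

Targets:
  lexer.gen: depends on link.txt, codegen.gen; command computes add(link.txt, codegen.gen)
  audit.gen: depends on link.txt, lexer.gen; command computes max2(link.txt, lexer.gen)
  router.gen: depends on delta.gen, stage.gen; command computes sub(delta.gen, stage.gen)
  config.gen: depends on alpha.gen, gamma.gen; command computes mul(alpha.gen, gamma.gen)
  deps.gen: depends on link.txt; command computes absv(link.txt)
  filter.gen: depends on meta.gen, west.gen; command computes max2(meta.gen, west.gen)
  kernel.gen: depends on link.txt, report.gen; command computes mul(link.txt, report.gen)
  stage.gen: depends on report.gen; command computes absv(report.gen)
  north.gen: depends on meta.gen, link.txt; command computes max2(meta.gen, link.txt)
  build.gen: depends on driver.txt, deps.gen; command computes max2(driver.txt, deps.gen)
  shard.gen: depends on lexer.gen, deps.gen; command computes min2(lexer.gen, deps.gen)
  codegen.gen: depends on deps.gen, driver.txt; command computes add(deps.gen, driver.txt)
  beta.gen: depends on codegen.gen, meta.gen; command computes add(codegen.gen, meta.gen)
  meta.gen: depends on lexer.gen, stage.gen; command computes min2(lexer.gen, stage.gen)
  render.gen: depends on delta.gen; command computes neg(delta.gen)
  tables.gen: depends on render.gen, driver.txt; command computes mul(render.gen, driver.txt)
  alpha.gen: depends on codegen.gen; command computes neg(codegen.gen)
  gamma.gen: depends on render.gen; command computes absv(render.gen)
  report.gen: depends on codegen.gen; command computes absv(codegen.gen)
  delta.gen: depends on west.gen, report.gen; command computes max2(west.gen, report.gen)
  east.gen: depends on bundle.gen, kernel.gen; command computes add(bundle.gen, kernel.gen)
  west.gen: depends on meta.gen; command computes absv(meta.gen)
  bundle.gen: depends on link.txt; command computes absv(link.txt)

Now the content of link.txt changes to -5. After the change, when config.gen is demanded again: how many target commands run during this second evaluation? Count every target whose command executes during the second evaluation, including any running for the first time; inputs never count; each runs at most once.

11 target commands run: alpha.gen, codegen.gen, config.gen, delta.gen, deps.gen, gamma.gen, lexer.gen, meta.gen, render.gen, report.gen, stage.gen.
Note where the cutoff bites: west.gen is checked, finds nothing changed, and keeps its cache.

First demand of the output computes:
  deps.gen = absv(-3) = 3
  codegen.gen = add(3, -2) = 1
  alpha.gen = neg(1) = -1
  lexer.gen = add(-3, 1) = -2
  report.gen = absv(1) = 1
  stage.gen = absv(1) = 1
  meta.gen = min2(-2, 1) = -2
  west.gen = absv(-2) = 2
  delta.gen = max2(2, 1) = 2
  render.gen = neg(2) = -2
  gamma.gen = absv(-2) = 2
  config.gen = mul(-1, 2) = -2

After the edit, cleaning proceeds:
  deps.gen: a read changed (link.txt -3->-5) — executes, giving 5.
  codegen.gen: a read changed (deps.gen 3->5) — executes, giving 3.
  alpha.gen: a read changed (codegen.gen 1->3) — executes, giving -3.
  lexer.gen: a read changed (link.txt -3->-5; codegen.gen 1->3) — executes, giving -2 — identical to its old value.
  report.gen: a read changed (codegen.gen 1->3) — executes, giving 3.
  stage.gen: a read changed (report.gen 1->3) — executes, giving 3.
  meta.gen: a read changed (stage.gen 1->3) — executes, giving -2 — identical to its old value.
  west.gen: dirty, but its reads are unchanged (meta.gen unchanged); cached 2 stands.
  delta.gen: a read changed (report.gen 1->3) — executes, giving 3.
  render.gen: a read changed (delta.gen 2->3) — executes, giving -3.
  gamma.gen: a read changed (render.gen -2->-3) — executes, giving 3.
  config.gen: a read changed (alpha.gen -1->-3; gamma.gen 2->3) — executes, giving -9.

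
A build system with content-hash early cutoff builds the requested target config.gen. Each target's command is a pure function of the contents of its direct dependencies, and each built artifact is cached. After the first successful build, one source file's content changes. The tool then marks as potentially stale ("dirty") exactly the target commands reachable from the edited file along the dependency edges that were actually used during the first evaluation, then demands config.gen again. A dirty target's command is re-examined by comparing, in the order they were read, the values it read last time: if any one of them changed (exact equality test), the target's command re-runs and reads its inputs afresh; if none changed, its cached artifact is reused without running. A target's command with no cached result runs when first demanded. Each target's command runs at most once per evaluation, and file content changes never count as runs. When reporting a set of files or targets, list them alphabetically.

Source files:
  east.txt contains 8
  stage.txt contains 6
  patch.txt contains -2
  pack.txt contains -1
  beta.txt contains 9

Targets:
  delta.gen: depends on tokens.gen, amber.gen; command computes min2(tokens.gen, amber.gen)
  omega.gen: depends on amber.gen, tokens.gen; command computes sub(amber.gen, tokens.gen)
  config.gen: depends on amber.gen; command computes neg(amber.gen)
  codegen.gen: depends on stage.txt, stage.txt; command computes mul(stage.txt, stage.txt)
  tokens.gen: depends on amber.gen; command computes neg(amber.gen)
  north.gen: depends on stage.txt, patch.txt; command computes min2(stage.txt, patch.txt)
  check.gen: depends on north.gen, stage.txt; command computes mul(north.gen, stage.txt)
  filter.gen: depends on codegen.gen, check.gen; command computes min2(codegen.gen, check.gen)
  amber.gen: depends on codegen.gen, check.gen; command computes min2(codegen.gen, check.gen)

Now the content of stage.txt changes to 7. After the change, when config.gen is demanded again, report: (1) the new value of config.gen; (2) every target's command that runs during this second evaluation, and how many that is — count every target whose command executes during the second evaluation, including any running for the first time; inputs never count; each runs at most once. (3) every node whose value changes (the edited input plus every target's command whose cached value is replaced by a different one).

New value of config.gen: 14.
Target commands that run: amber.gen, check.gen, codegen.gen, config.gen, north.gen — 5 in total.
Values that change: amber.gen, check.gen, codegen.gen, config.gen, stage.txt.

First evaluation (everything demanded from the output):
  codegen.gen = mul(6, 6) = 36
  north.gen = min2(6, -2) = -2
  check.gen = mul(-2, 6) = -12
  amber.gen = min2(36, -12) = -12
  config.gen = neg(-12) = 12

Propagation after the edit:
  codegen.gen: runs — stage.txt 6->7; stage.txt 6->7; result 49.
  north.gen: runs — stage.txt 6->7; result -2 (same value as before).
  check.gen: runs — stage.txt 6->7; result -14.
  amber.gen: runs — codegen.gen 36->49; check.gen -12->-14; result -14.
  config.gen: runs — amber.gen -12->-14; result 14.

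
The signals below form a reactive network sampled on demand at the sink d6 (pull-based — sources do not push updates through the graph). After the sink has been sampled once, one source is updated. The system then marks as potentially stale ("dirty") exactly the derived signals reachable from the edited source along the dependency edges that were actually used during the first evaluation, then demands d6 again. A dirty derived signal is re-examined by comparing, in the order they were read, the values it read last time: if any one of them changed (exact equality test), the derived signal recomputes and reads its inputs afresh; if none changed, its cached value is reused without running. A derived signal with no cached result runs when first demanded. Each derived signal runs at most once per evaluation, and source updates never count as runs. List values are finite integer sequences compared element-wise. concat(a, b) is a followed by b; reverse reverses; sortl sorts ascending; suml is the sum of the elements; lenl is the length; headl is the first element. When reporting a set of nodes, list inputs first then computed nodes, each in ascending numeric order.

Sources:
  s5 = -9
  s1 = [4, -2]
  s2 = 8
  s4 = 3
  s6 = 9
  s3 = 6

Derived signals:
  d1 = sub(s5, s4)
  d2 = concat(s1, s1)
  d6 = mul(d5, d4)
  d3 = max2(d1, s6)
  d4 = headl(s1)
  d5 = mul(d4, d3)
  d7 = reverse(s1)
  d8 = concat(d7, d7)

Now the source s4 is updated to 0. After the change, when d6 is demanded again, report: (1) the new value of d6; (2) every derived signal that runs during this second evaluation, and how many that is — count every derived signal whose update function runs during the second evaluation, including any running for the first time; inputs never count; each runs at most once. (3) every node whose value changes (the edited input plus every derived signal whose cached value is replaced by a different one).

d6 now evaluates to 144.
Run set: d1, d3 (2 run).
Changed values: s4, d1.
The important point: d3 recomputes to an identical value, and the output ends up unchanged.

Initial pass — values computed on the first demand:
  d1 = sub(-9, 3) = -12
  d3 = max2(-12, 9) = 9
  d4 = headl([4, -2]) = 4
  d5 = mul(4, 9) = 36
  d6 = mul(36, 4) = 144

Second demand — change propagation:
  d1: re-runs because s4 3->0; new result -9.
  d3: re-runs because d1 -12->-9; new result 9 (unchanged).
  d5: re-examined; everything it read last time is the same (d4 unchanged, d3 unchanged) — cache 36 kept, no run.
  d6: re-examined; everything it read last time is the same (d5 unchanged, d4 unchanged) — cache 144 kept, no run.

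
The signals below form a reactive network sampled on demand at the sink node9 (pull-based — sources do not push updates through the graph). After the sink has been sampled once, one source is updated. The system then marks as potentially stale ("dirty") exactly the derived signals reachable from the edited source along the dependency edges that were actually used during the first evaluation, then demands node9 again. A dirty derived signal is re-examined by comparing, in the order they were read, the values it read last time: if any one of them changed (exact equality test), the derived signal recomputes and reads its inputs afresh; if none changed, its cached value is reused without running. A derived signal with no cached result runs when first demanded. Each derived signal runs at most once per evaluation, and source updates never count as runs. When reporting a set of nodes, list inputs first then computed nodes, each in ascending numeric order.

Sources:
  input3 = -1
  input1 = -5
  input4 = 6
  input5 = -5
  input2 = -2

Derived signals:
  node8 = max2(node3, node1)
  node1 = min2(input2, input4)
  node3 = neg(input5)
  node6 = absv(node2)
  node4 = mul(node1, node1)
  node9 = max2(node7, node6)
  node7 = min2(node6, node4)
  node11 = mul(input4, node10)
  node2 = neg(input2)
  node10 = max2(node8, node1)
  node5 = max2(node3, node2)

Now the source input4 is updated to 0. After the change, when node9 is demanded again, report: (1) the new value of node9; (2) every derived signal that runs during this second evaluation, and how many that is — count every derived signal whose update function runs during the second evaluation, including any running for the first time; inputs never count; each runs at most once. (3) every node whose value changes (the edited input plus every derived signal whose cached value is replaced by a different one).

Initial pass — values computed on the first demand:
  node1 = min2(-2, 6) = -2
  node2 = neg(-2) = 2
  node4 = mul(-2, -2) = 4
  node6 = absv(2) = 2
  node7 = min2(2, 4) = 2
  node9 = max2(2, 2) = 2

Second demand — change propagation:
  node1: re-runs because input4 6->0; new result -2 (unchanged).
  node4: re-examined; everything it read last time is the same (node1 unchanged, node1 unchanged) — cache 4 kept, no run.
  node7: re-examined; everything it read last time is the same (node6 unchanged, node4 unchanged) — cache 2 kept, no run.
  node9: re-examined; everything it read last time is the same (node7 unchanged, node6 unchanged) — cache 2 kept, no run.

The important point: node1 recomputes to an identical value, and the output ends up unchanged.

node9 now evaluates to 2.
Run set: node1 (1 run).
Changed values: input4.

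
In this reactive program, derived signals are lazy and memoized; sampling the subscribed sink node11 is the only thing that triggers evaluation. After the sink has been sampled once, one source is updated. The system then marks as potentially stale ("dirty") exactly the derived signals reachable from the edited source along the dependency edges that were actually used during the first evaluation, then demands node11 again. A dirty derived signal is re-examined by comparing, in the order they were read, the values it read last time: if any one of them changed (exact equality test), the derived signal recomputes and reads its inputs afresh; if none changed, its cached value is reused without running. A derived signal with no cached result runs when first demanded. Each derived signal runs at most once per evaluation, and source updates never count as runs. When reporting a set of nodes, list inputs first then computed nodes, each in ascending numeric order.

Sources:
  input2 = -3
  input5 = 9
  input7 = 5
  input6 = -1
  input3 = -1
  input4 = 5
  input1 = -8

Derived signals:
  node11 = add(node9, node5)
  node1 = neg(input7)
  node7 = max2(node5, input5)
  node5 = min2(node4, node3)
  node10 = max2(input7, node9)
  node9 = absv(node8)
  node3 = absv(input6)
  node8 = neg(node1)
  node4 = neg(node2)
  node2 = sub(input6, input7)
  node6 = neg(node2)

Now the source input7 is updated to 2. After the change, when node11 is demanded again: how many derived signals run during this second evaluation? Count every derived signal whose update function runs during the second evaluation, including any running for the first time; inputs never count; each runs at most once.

First demand of the output computes:
  node1 = neg(5) = -5
  node2 = sub(-1, 5) = -6
  node3 = absv(-1) = 1
  node4 = neg(-6) = 6
  node5 = min2(6, 1) = 1
  node8 = neg(-5) = 5
  node9 = absv(5) = 5
  node11 = add(5, 1) = 6

After the edit, cleaning proceeds:
  node1: a read changed (input7 5->2) — executes, giving -2.
  node2: a read changed (input7 5->2) — executes, giving -3.
  node4: a read changed (node2 -6->-3) — executes, giving 3.
  node5: a read changed (node4 6->3) — executes, giving 1 — identical to its old value.
  node8: a read changed (node1 -5->-2) — executes, giving 2.
  node9: a read changed (node8 5->2) — executes, giving 2.
  node11: a read changed (node9 5->2) — executes, giving 3.

7 derived signals run: node1, node2, node4, node5, node8, node9, node11.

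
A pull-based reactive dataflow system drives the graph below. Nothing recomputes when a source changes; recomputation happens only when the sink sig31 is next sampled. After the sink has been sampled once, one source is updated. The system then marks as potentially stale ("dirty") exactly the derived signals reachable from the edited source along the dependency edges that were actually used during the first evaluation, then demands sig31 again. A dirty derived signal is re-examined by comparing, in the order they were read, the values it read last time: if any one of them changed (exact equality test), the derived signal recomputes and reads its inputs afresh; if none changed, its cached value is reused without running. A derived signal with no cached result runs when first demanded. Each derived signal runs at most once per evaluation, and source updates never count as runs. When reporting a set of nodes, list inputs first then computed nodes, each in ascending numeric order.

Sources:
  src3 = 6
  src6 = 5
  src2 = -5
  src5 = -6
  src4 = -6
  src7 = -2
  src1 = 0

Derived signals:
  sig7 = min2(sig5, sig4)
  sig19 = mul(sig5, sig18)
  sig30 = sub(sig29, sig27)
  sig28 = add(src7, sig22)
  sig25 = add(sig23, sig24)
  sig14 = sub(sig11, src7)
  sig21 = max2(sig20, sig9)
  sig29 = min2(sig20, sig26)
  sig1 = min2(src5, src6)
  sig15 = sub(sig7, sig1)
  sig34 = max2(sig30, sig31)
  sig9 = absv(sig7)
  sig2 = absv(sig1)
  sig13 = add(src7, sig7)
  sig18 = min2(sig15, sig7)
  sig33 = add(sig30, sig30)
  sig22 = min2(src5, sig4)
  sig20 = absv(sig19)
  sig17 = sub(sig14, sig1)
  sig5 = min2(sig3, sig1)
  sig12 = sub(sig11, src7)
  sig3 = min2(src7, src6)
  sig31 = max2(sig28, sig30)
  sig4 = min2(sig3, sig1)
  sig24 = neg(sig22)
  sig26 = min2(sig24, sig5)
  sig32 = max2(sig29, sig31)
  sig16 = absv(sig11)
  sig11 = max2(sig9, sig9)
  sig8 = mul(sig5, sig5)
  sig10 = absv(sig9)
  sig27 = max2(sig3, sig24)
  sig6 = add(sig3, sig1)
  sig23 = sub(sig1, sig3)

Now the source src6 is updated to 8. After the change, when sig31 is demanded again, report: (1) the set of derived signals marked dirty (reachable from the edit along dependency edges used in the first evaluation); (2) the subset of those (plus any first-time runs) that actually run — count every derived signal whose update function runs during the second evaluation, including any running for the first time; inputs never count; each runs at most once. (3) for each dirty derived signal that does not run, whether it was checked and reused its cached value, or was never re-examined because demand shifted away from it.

Marked dirty: sig1, sig3, sig4, sig5, sig7, sig15, sig18, sig19, sig20, sig22, sig24, sig26, sig27, sig28, sig29, sig30, sig31.
Derived signals that run: sig1, sig3 — 2 in total.
Checked but reused from cache: sig4, sig5, sig7, sig15, sig18, sig19, sig20, sig22, sig24, sig26, sig27, sig28, sig29, sig30, sig31.
Key observation: the cutoff stops propagation at sig4 — its inputs' values are unchanged, so it reuses its cache.

First evaluation (everything demanded from the output):
  sig1 = min2(-6, 5) = -6
  sig3 = min2(-2, 5) = -2
  sig4 = min2(-2, -6) = -6
  sig5 = min2(-2, -6) = -6
  sig7 = min2(-6, -6) = -6
  sig15 = sub(-6, -6) = 0
  sig18 = min2(0, -6) = -6
  sig19 = mul(-6, -6) = 36
  sig20 = absv(36) = 36
  sig22 = min2(-6, -6) = -6
  sig24 = neg(-6) = 6
  sig26 = min2(6, -6) = -6
  sig27 = max2(-2, 6) = 6
  sig28 = add(-2, -6) = -8
  sig29 = min2(36, -6) = -6
  sig30 = sub(-6, 6) = -12
  sig31 = max2(-8, -12) = -8

Propagation after the edit:
  sig1: runs — src6 5->8; result -6 (same value as before).
  sig3: runs — src6 5->8; result -2 (same value as before).
  sig4: checked — values it read are unchanged (sig3 unchanged, sig1 unchanged); reused cached -6 without running.
  sig5: checked — values it read are unchanged (sig3 unchanged, sig1 unchanged); reused cached -6 without running.
  sig7: checked — values it read are unchanged (sig5 unchanged, sig4 unchanged); reused cached -6 without running.
  sig15: checked — values it read are unchanged (sig7 unchanged, sig1 unchanged); reused cached 0 without running.
  sig18: checked — values it read are unchanged (sig15 unchanged, sig7 unchanged); reused cached -6 without running.
  sig19: checked — values it read are unchanged (sig5 unchanged, sig18 unchanged); reused cached 36 without running.
  sig20: checked — values it read are unchanged (sig19 unchanged); reused cached 36 without running.
  sig22: checked — values it read are unchanged (src5 unchanged, sig4 unchanged); reused cached -6 without running.
  sig24: checked — values it read are unchanged (sig22 unchanged); reused cached 6 without running.
  sig26: checked — values it read are unchanged (sig24 unchanged, sig5 unchanged); reused cached -6 without running.
  sig27: checked — values it read are unchanged (sig3 unchanged, sig24 unchanged); reused cached 6 without running.
  sig28: checked — values it read are unchanged (src7 unchanged, sig22 unchanged); reused cached -8 without running.
  sig29: checked — values it read are unchanged (sig20 unchanged, sig26 unchanged); reused cached -6 without running.
  sig30: checked — values it read are unchanged (sig29 unchanged, sig27 unchanged); reused cached -12 without running.
  sig31: checked — values it read are unchanged (sig28 unchanged, sig30 unchanged); reused cached -8 without running.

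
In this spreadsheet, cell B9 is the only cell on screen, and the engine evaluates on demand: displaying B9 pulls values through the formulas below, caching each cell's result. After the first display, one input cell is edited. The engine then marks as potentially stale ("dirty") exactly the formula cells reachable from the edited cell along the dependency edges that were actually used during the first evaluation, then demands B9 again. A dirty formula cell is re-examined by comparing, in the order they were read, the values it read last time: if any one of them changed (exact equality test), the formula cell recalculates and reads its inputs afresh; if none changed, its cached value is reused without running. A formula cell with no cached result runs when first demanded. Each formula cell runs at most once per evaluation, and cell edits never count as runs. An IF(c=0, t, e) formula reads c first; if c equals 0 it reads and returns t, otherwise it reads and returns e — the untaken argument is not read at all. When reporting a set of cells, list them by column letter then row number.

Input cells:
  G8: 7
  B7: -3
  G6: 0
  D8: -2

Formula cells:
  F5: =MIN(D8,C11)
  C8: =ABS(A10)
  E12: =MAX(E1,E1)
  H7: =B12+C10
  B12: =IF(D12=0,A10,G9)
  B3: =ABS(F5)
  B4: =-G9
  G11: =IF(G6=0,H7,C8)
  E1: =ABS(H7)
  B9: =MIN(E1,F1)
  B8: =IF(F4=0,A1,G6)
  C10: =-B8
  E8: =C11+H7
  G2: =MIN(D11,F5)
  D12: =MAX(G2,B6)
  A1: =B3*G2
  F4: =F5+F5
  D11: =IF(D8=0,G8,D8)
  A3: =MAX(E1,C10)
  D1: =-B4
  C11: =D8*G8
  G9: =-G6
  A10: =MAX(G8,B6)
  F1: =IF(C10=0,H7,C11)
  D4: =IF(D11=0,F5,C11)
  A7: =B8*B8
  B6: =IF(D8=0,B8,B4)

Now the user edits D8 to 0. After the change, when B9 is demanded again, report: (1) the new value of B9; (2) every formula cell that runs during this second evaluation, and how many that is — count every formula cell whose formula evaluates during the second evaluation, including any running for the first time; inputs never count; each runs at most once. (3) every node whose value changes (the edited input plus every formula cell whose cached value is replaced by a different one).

B9 now evaluates to 7.
Run set: A1, B3, B6, B8, C11, D11, D12, F4, F5, G2 (10 run).
Changed values: C11, D8, D11, F4, F5, G2.
The important point: the flipped condition pulls in fresh nodes; A1, B3 run for the first time.

Initial pass — values computed on the first demand:
  C11 = -2 * 7 = -14
  D11 = IF(D8=0: D8=-2 -> else branch D8) = -2
  F5 = MIN(-2, -14) = -14
  F4 = -14 + -14 = -28
  B8 = IF(F4=0: F4=-28 -> else branch G6) = 0
  C10 = -(0) = 0
  G2 = MIN(-2, -14) = -14
  G9 = -(0) = 0
  B4 = -(0) = 0
  B6 = IF(D8=0: D8=-2 -> else branch B4) = 0
  A10 = MAX(7, 0) = 7
  D12 = MAX(-14, 0) = 0
  B12 = IF(D12=0: D12=0 -> then branch A10) = 7
  H7 = 7 + 0 = 7
  E1 = ABS(7) = 7
  F1 = IF(C10=0: C10=0 -> then branch H7) = 7
  B9 = MIN(7, 7) = 7

Second demand — change propagation:
  C11: re-runs because D8 -2->0; new result 0.
  D11: re-runs because D8 -2->0; D8 -2->0; new result 7.
  F5: re-runs because D8 -2->0; C11 -14->0; new result 0.
  B3: newly demanded (no cache) — executes and yields 0.
  F4: re-runs because F5 -14->0; F5 -14->0; new result 0.
  G2: re-runs because D11 -2->7; F5 -14->0; new result 0.
  A1: newly demanded (no cache) — executes and yields 0.
  B8: re-runs because F4 -28->0; new result 0 (unchanged).
  B6: re-runs because D8 -2->0; new result 0 (unchanged).
  A10: re-examined; everything it read last time is the same (G8 unchanged, B6 unchanged) — cache 7 kept, no run.
  C10: re-examined; everything it read last time is the same (B8 unchanged) — cache 0 kept, no run.
  D12: re-runs because G2 -14->0; new result 0 (unchanged).
  B12: re-examined; everything it read last time is the same (D12 unchanged, A10 unchanged) — cache 7 kept, no run.
  H7: re-examined; everything it read last time is the same (B12 unchanged, C10 unchanged) — cache 7 kept, no run.
  E1: re-examined; everything it read last time is the same (H7 unchanged) — cache 7 kept, no run.
  F1: re-examined; everything it read last time is the same (C10 unchanged, H7 unchanged) — cache 7 kept, no run.
  B9: re-examined; everything it read last time is the same (E1 unchanged, F1 unchanged) — cache 7 kept, no run.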